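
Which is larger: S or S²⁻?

S²⁻

Forming S²⁻ adds 2 electrons to S. More electron–electron repulsion in the same shell, with unchanged nuclear charge, lets the cloud expand.
An anion is larger than its parent atom: S²⁻ > S.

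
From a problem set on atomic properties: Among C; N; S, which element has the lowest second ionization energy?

After 1 electron has been removed, what remains? C⁺ still has 3 valence electrons; N⁺ still has 4 valence electrons; S⁺ still has 5 valence electrons.
All are still removing valence electrons, so compare the +1 ions as you would atoms: IE_2 generally rises across a period (higher Z_eff) and falls down a group (larger shell), subject to the usual subshell exceptions.
Valence configurations: C⁺ [He]2s²2p¹, N⁺ [He]2s²2p², S⁺ [Ne]3s²3p³.
Approximate IE_2 values (kJ/mol): C 2353, N 2856, S 2252.
Putting it together, IE_2: S < C < N.

S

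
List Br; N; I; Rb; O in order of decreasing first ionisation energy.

N > O > Br > I > Rb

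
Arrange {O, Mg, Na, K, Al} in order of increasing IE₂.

Mg < Al < K < O < Na

After 1 electron has been removed, what remains? O⁺ still has 5 valence electrons; Mg⁺ still has 1 valence electron; Na⁺ is the bare [Ne] core; K⁺ is the bare [Ar] core; Al⁺ still has 2 valence electrons.
Usually core removal costs more than valence removal, but here the competition is close: a tightly held n=2 valence electron can cost more to remove than an n=3 core electron, so the actual values have to decide it.
Valence configurations: O⁺ [He]2s²2p³, Mg⁺ [Ne]3s¹, Al⁺ [Ne]3s².
Approximate IE_2 values (kJ/mol): O 3388, Mg 1451, Na 4562, K 3052, Al 1817.
Overall IE_2 order: Mg < Al < K < O < Na.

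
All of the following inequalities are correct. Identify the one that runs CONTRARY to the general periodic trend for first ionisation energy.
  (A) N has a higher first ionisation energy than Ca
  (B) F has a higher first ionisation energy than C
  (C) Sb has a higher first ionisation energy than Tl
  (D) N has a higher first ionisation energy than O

The general trend: first ionisation energy increases across a period and decreases down a group.
(A) N (period 2, group 15) vs Ca (period 4, group 2): the stated order agrees with the simple trend.
(B) F (period 2, group 17) vs C (period 2, group 14): the stated order agrees with the simple trend.
(C) Sb (period 5, group 15) vs Tl (period 6, group 13): the stated order agrees with the simple trend.
(D) N (period 2, group 15) vs O (period 2, group 16): the stated order contradicts the simple trend.
The exception is (D): pairing an electron in O's 2p⁴ costs repulsion energy, so O ionizes more easily than half-filled N (2p³).

(D)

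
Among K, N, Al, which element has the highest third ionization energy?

N

IE_3 is the cost of taking one more electron from the +2 cation: K²⁺ is already 1 electron into the core; N²⁺ still has 3 valence electrons; Al²⁺ still has 1 valence electron.
Usually core removal costs more than valence removal, but here the competition is close: a tightly held n=2 valence electron can cost more to remove than an n=3 core electron, so the actual values have to decide it.
Valence configurations: N²⁺ [He]2s²2p¹, Al²⁺ [Ne]3s¹.
Tabulated IE_3 (kJ/mol): K 4420, N 4578, Al 2745.
Hence IE_3: Al < K < N.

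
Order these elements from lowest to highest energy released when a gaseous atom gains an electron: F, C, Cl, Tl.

Tl < C < F < Cl

C is in period 2, group 14; F is in period 2, group 17; Cl is in period 3, group 17; Tl is in period 6, group 13.
Adding an electron releases more energy for atoms nearer the top right (short of the noble gases).
Here both period and group differ, so the two effects have to be weighed against each other.
C > Tl: both effects reinforce here, so C is clearly the higher of the two.
F > C: F lies to the right of C in period 2, so the across-period effect alone puts F higher.
Cl > F: this pair runs against the simple trend — see the exception note.
Note the exception: Cl has a higher electron affinity than F, contrary to the simple trend — F's small 2p subshell makes the incoming electron feel strong e⁻–e⁻ repulsion, so Cl actually releases more energy on gaining an electron.
For reference (kJ/mol): C 122, F 328, Cl 349, Tl 19.
So from lowest to highest: Tl < C < F < Cl.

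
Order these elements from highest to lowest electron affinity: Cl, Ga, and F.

EA tends to increase across a period and decrease down a group, though the pattern is less regular than for IE or radius.
Here both period and group differ, so the two effects have to be weighed against each other.
F > Ga: both effects reinforce here, so F is clearly the higher of the two.
Cl > F: this pair runs against the simple trend — see the exception note.
Note the exception: Cl has a higher electron affinity than F, contrary to the simple trend — F's small 2p subshell makes the incoming electron feel strong e⁻–e⁻ repulsion, so Cl actually releases more energy on gaining an electron.
For reference (kJ/mol): F 328, Cl 349, Ga 29.
So from highest to lowest: Cl > F > Ga.

Cl, F, Ga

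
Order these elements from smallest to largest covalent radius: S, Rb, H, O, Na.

H < O < S < Na < Rb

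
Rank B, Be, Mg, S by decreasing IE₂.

The second ionization energy removes an electron from the +1 ion. For each element: B⁺ still has 2 valence electrons; Be⁺ still has 1 valence electron; Mg⁺ still has 1 valence electron; S⁺ still has 5 valence electrons.
All are still removing valence electrons, so compare the +1 ions as you would atoms: IE_2 generally rises across a period (higher Z_eff) and falls down a group (larger shell), subject to the usual subshell exceptions.
Valence configurations: B⁺ [He]2s², Be⁺ [He]2s¹, Mg⁺ [Ne]3s¹, S⁺ [Ne]3s²3p³.
Approximate IE_2 values (kJ/mol): B 2427, Be 1757, Mg 1451, S 2252.
So the second ionization energies run Mg < Be < S < B.

B > S > Be > Mg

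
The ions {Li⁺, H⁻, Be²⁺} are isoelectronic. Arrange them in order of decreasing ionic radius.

All of these have 2 electrons, so size is governed by nuclear charge alone: the more protons, the stronger the pull on the same electron cloud, and the smaller the ion.
Nuclear charges: Be²⁺ (Z=4), Li⁺ (Z=3), H⁻ (Z=1).
Largest to smallest: H⁻ > Li⁺ > Be²⁺.

H⁻ > Li⁺ > Be²⁺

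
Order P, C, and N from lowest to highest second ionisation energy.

P < C < N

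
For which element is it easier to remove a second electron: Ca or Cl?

After 1 electron has been removed, what remains? Ca⁺ still has 1 valence electron; Cl⁺ still has 6 valence electrons.
All are still removing valence electrons, so compare the +1 ions as you would atoms: IE_2 generally rises across a period (higher Z_eff) and falls down a group (larger shell), subject to the usual subshell exceptions.
Valence configurations: Ca⁺ [Ar]4s¹, Cl⁺ [Ne]3s²3p⁴.
Approximate IE_2 values (kJ/mol): Ca 1145, Cl 2298.
Putting it together, IE_2: Ca < Cl.

Ca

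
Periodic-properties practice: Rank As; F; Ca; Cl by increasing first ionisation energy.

Ca < As < Cl < F

F is in period 2, group 17; Cl is in period 3, group 17; Ca is in period 4, group 2; As is in period 4, group 15.
IE₁ increases left→right with effective nuclear charge and decreases top→bottom as the valence shell moves farther out.
Neither a single period nor a single group — weigh both effects.
As > Ca: As lies to the right of Ca in period 4, so the across-period effect alone puts As higher.
Cl > As: both effects reinforce here, so Cl is clearly the higher of the two.
F > Cl: F sits above Cl in group 17, so the down-group effect alone puts F higher.
For reference (kJ/mol): F 1681, Cl 1251, Ca 590, As 947.
So from lowest to highest: Ca < As < Cl < F.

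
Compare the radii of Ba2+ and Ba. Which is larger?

Ba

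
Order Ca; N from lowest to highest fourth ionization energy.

After 3 electrons have been removed, what remains? Ca³⁺ is already 1 electron into the core; N³⁺ still has 2 valence electrons.
Usually core removal costs more than valence removal, but here the competition is close: a tightly held n=2 valence electron can cost more to remove than an n=3 core electron, so the actual values have to decide it.
The numbers (kJ/mol): Ca 6491, N 7475.
So the fourth ionization energies run Ca < N.

Ca, N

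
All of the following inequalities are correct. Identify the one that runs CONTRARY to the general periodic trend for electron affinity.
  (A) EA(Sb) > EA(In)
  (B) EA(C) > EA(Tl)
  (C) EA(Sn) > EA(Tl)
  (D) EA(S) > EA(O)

The general trend: electron affinity increases across a period and decreases down a group.
(A) Sb (period 5, group 15) vs In (period 5, group 13): the stated order agrees with the simple trend.
(B) C (period 2, group 14) vs Tl (period 6, group 13): the stated order agrees with the simple trend.
(C) Sn (period 5, group 14) vs Tl (period 6, group 13): the stated order agrees with the simple trend.
(D) S (period 3, group 16) vs O (period 2, group 16): the stated order contradicts the simple trend.
The exception is (D): the compact 2p subshell of O repels the added electron more than S's larger 3p does.

(D)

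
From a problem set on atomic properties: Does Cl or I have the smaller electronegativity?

I

Smaller atoms with higher effective nuclear charge are more electronegative.
All are in group 17, so electronegativity increases up the group.
So I has the smaller electronegativity (I < Cl).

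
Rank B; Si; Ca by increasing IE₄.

Consider each +3 ion: B³⁺ is the bare [He] core; Si³⁺ still has 1 valence electron; Ca³⁺ is already 1 electron into the core.
Core electrons are held far more tightly than valence electrons, so Ca and B top the IE_4 order.
Approximate IE_4 values (kJ/mol): B 25026, Si 4356, Ca 6491.
So the fourth ionization energies run Si < Ca < B.

Si < Ca < B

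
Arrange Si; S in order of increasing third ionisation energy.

IE_3 is the cost of taking one more electron from the +2 cation: Si²⁺ still has 2 valence electrons; S²⁺ still has 4 valence electrons.
All are still removing valence electrons, so compare the +2 ions as you would atoms: IE_3 generally rises across a period (higher Z_eff) and falls down a group (larger shell), subject to the usual subshell exceptions.
Valence configurations: Si²⁺ [Ne]3s², S²⁺ [Ne]3s²3p².
Tabulated IE_3 (kJ/mol): Si 3232, S 3357.
Overall IE_3 order: Si < S.

Si, S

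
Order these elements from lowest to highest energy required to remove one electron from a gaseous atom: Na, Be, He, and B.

IE₁ increases left→right with effective nuclear charge and decreases top→bottom as the valence shell moves farther out.
These span different periods and groups, so the two trends combine.
B > Na: both effects reinforce here, so B is clearly the higher of the two.
Be > B: this pair runs against the simple trend — see the exception note.
He > Be: both effects reinforce here, so He is clearly the higher of the two.
Note the exception: Be has a higher first ionization energy than B, contrary to the simple trend — removing B's lone 2p electron is easier than breaking Be's filled 2s².
Tabulated first ionization energy (kJ/mol): He 2372, Be 900, B 801, Na 496.
So from lowest to highest: Na < B < Be < He.

Na, B, Be, He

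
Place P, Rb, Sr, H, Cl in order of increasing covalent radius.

H is in period 1, group 1; P is in period 3, group 15; Cl is in period 3, group 17; Rb is in period 5, group 1; Sr is in period 5, group 2.
Radius decreases left→right (rising Z_eff, same n) and increases top→bottom (higher n).
Here both period and group differ, so the two effects have to be weighed against each other.
Cl > H: period and group pull opposite ways; the down-group shift dominates (99 vs 32 pm).
P > Cl: P lies to the left of Cl in period 3, so the across-period effect alone puts P larger.
Sr > P: relative to P, both the across-period and down-group shifts push Sr's atomic radius up.
Rb > Sr: both are in period 5; the period trend gives Rb the larger value.
Tabulated atomic radius (pm): H 32, P 111, Cl 99, Rb 210, Sr 185.
So from smallest to largest: H < Cl < P < Sr < Rb.

H < Cl < P < Sr < Rb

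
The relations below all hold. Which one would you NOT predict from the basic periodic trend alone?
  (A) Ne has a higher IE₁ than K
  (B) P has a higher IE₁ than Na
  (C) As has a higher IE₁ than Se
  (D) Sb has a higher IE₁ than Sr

The general trend: IE₁ increases across a period and decreases down a group.
(A) Ne (period 2, group 18) vs K (period 4, group 1): the stated order agrees with the simple trend.
(B) P (period 3, group 15) vs Na (period 3, group 1): the stated order agrees with the simple trend.
(C) As (period 4, group 15) vs Se (period 4, group 16): the stated order contradicts the simple trend.
(D) Sb (period 5, group 15) vs Sr (period 5, group 2): the stated order agrees with the simple trend.
The exception is (C): Se (4p⁴) ionizes more easily than half-filled As (4p³).

(C)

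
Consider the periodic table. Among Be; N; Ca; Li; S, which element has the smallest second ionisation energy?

After 1 electron has been removed, what remains? Be⁺ still has 1 valence electron; N⁺ still has 4 valence electrons; Ca⁺ still has 1 valence electron; Li⁺ is the bare [He] core; S⁺ still has 5 valence electrons.
Core electrons are held far more tightly than valence electrons, so Li tops the IE_2 order.
Valence configurations: Be⁺ [He]2s¹, N⁺ [He]2s²2p², Ca⁺ [Ar]4s¹, S⁺ [Ne]3s²3p³.
Approximate IE_2 values (kJ/mol): Be 1757, N 2856, Ca 1145, Li 7298, S 2252.
Overall IE_2 order: Ca < Be < S < N < Li.

Ca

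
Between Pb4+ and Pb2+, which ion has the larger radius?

Both ions have Z = 82 protons, but Pb4+ has lost more electrons, so its remaining electrons feel a larger effective nuclear charge per electron and are pulled in more tightly.
Higher positive charge → smaller ion, so Pb2+ > Pb4+.

Pb2+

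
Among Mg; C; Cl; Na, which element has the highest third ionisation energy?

Mg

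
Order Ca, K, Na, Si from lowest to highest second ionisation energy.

IE_2 is the cost of taking one more electron from the +1 cation: Ca⁺ still has 1 valence electron; K⁺ is the bare [Ar] core; Na⁺ is the bare [Ne] core; Si⁺ still has 3 valence electrons.
Breaking into a closed-shell core is much more expensive than removing a leftover valence electron — K and Na have the largest IE_2 here.
Valence configurations: Ca⁺ [Ar]4s¹, Si⁺ [Ne]3s²3p¹.
The numbers (kJ/mol): Ca 1145, K 3052, Na 4562, Si 1577.
Putting it together, IE_2: Ca < Si < K < Na.

Ca < Si < K < Na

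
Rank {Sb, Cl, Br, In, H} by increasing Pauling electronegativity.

H is in period 1, group 1; Cl is in period 3, group 17; Br is in period 4, group 17; In is in period 5, group 13; Sb is in period 5, group 15.
EN rises left→right (higher Z_eff, smaller atoms) and falls top→bottom (larger, more shielded atoms).
Here both period and group differ, so the two effects have to be weighed against each other.
Sb > In: both are in period 5; the period trend gives Sb the larger value.
H > Sb: the two effects oppose for this pair; the down-group effect wins (2.20 vs 2.05).
Br > H: the two effects oppose for this pair; the across-period effect wins (2.96 vs 2.20).
Cl > Br: they share group 17; the group trend gives Cl the larger value.
Tabulated electronegativity (Pauling): H 2.20, Cl 3.16, Br 2.96, In 1.78, Sb 2.05.
So from lowest to highest: In < Sb < H < Br < Cl.

In < Sb < H < Br < Cl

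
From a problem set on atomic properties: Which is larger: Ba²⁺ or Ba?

Ba

Forming Ba²⁺ removes 2 electrons from Ba. Fewer electrons for the same nuclear charge means less shielding and a higher Z_eff on the remaining electrons, and for main-group metals the entire outer shell is lost.
A cation is smaller than its parent atom: Ba²⁺ < Ba.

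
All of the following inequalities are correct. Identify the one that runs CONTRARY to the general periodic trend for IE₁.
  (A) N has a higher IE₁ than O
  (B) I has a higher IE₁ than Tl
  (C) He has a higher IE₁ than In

(A)

The general trend: IE₁ increases across a period and decreases down a group.
(A) N (period 2, group 15) vs O (period 2, group 16): the stated order contradicts the simple trend.
(B) I (period 5, group 17) vs Tl (period 6, group 13): the stated order agrees with the simple trend.
(C) He (period 1, group 18) vs In (period 5, group 13): the stated order agrees with the simple trend.
The exception is (A): pairing an electron in O's 2p⁴ costs repulsion energy, so O ionizes more easily than half-filled N (2p³).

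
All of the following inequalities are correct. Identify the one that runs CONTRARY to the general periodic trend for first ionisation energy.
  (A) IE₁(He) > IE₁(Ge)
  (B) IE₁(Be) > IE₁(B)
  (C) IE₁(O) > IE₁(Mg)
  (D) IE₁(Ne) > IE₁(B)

(B)

The general trend: first ionisation energy increases across a period and decreases down a group.
(A) He (period 1, group 18) vs Ge (period 4, group 14): the stated order agrees with the simple trend.
(B) Be (period 2, group 2) vs B (period 2, group 13): the stated order contradicts the simple trend.
(C) O (period 2, group 16) vs Mg (period 3, group 2): the stated order agrees with the simple trend.
(D) Ne (period 2, group 18) vs B (period 2, group 13): the stated order agrees with the simple trend.
The exception is (B): removing B's lone 2p electron is easier than breaking Be's filled 2s².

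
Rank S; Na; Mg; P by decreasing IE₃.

After 2 electrons have been removed, what remains? S²⁺ still has 4 valence electrons; Na²⁺ is already 1 electron into the core; Mg²⁺ is the bare [Ne] core; P²⁺ still has 3 valence electrons.
Pulling an electron out of a noble-gas core costs far more than removing a remaining valence electron, so Na and Mg sit at the high end of IE_3.
Valence configurations: S²⁺ [Ne]3s²3p², P²⁺ [Ne]3s²3p¹.
Approximate IE_3 values (kJ/mol): S 3357, Na 6910, Mg 7733, P 2914.
Overall IE_3 order: P < S < Na < Mg.

Mg, Na, S, P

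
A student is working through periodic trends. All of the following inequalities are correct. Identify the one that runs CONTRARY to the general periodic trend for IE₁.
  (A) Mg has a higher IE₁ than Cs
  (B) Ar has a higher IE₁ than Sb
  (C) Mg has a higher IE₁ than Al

(C)

The general trend: IE₁ increases across a period and decreases down a group.
(A) Mg (period 3, group 2) vs Cs (period 6, group 1): the stated order agrees with the simple trend.
(B) Ar (period 3, group 18) vs Sb (period 5, group 15): the stated order agrees with the simple trend.
(C) Mg (period 3, group 2) vs Al (period 3, group 13): the stated order contradicts the simple trend.
The exception is (C): Al's single 3p electron is easier to remove than one from Mg's filled 3s².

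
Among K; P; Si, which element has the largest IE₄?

K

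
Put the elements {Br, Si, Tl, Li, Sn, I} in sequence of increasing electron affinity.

Adding an electron releases more energy for atoms nearer the top right (short of the noble gases).
Here both period and group differ, so the two effects have to be weighed against each other.
Li > Tl: the two effects oppose for this pair; the down-group effect wins (60 vs 19 kJ/mol).
Sn > Li: the two effects oppose for this pair; the across-period effect wins (107 vs 60 kJ/mol).
Si > Sn: they share group 14; the group trend gives Si the larger value.
I > Si: period and group pull opposite ways; the across-period shift dominates (295 vs 134 kJ/mol).
Br > I: they share group 17; the group trend gives Br the larger value.
Approximate values (kJ/mol): Li 60, Si 134, Br 325, Sn 107, I 295, Tl 19.
So from lowest to highest: Tl < Li < Sn < Si < I < Br.

Tl < Li < Sn < Si < I < Br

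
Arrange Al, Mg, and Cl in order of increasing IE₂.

After 1 electron has been removed, what remains? Al⁺ still has 2 valence electrons; Mg⁺ still has 1 valence electron; Cl⁺ still has 6 valence electrons.
All are still removing valence electrons, so compare the +1 ions as you would atoms: IE_2 generally rises across a period (higher Z_eff) and falls down a group (larger shell), subject to the usual subshell exceptions.
Valence configurations: Al⁺ [Ne]3s², Mg⁺ [Ne]3s¹, Cl⁺ [Ne]3s²3p⁴.
The numbers (kJ/mol): Al 1817, Mg 1451, Cl 2298.
Overall IE_2 order: Mg < Al < Cl.

Mg < Al < Cl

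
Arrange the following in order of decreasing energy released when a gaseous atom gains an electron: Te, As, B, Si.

Te > Si > As > B

B is in period 2, group 13; Si is in period 3, group 14; As is in period 4, group 15; Te is in period 5, group 16.
EA tends to increase across a period and decrease down a group, though the pattern is less regular than for IE or radius.
A diagonal step moves right (one effect) and down (the opposite effect) at once.
As > B: the two effects oppose for this pair; the across-period effect wins (78 vs 27 kJ/mol).
Si > As: the two effects oppose for this pair; the down-group effect wins (134 vs 78 kJ/mol).
Te > Si: period and group pull opposite ways; the across-period shift dominates (190 vs 134 kJ/mol).
Tabulated electron affinity (kJ/mol): B 27, Si 134, As 78, Te 190.
So from highest to lowest: Te > Si > As > B.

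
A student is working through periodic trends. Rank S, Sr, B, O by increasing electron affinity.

Sr < B < O < S

B is in period 2, group 13; O is in period 2, group 16; S is in period 3, group 16; Sr is in period 5, group 2.
Adding an electron releases more energy for atoms nearer the top right (short of the noble gases).
Neither a single period nor a single group — weigh both effects.
B > Sr: relative to Sr, both the across-period and down-group shifts push B's electron affinity up.
O > B: O lies to the right of B in period 2, so the across-period effect alone puts O higher.
S > O: this pair runs against the simple trend — see the exception note.
Note the exception: S has a higher electron affinity than O, contrary to the simple trend — the compact 2p subshell of O repels the added electron more than S's larger 3p does.
For reference (kJ/mol): B 27, O 141, S 200, Sr 5.
So from lowest to highest: Sr < B < O < S.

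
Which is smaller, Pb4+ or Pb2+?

Pb4+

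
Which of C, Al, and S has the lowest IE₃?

Al

Consider each +2 ion: C²⁺ still has 2 valence electrons; Al²⁺ still has 1 valence electron; S²⁺ still has 4 valence electrons.
All are still removing valence electrons, so compare the +2 ions as you would atoms: IE_3 generally rises across a period (higher Z_eff) and falls down a group (larger shell), subject to the usual subshell exceptions.
Valence configurations: C²⁺ [He]2s², Al²⁺ [Ne]3s¹, S²⁺ [Ne]3s²3p².
Tabulated IE_3 (kJ/mol): C 4620, Al 2745, S 3357.
Overall IE_3 order: Al < S < C.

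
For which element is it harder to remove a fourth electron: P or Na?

Na

After 3 electrons have been removed, what remains? P³⁺ still has 2 valence electrons; Na³⁺ is already 2 electrons into the core.
Pulling an electron out of a noble-gas core costs far more than removing a remaining valence electron, so Na sits at the high end of IE_4.
The numbers (kJ/mol): P 4964, Na 9543.
Hence IE_4: P < Na.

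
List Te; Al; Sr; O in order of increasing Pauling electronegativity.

Sr, Al, Te, O

Electronegativity increases across a period and decreases down a group, tracking effective nuclear charge and atomic size.
These span different periods and groups, so the two trends combine.
Al > Sr: both effects reinforce here, so Al is clearly the higher of the two.
Te > Al: period and group pull opposite ways; the across-period shift dominates (2.10 vs 1.61).
O > Te: they share group 16; the group trend gives O the larger value.
For reference (Pauling): O 3.44, Al 1.61, Sr 0.95, Te 2.10.
So from lowest to highest: Sr < Al < Te < O.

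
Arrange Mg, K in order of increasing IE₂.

Consider each +1 ion: Mg⁺ still has 1 valence electron; K⁺ is the bare [Ar] core.
Pulling an electron out of a noble-gas core costs far more than removing a remaining valence electron, so K sits at the high end of IE_2.
Approximate IE_2 values (kJ/mol): Mg 1451, K 3052.
Hence IE_2: Mg < K.

Mg < K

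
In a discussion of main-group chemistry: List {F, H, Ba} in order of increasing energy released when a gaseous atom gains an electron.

H is in period 1, group 1; F is in period 2, group 17; Ba is in period 6, group 2.
Electron affinity generally becomes more exothermic across a period toward the halogens and less exothermic down a group.
Neither a single period nor a single group — weigh both effects.
H > Ba: the two effects oppose for this pair; the down-group effect wins (73 vs 14 kJ/mol).
F > H: the two effects oppose for this pair; the across-period effect wins (328 vs 73 kJ/mol).
Approximate values (kJ/mol): H 73, F 328, Ba 14.
So from lowest to highest: Ba < H < F.

Ba < H < F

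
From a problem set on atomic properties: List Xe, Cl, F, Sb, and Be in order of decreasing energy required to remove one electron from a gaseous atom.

F > Cl > Xe > Be > Sb

Be is in period 2, group 2; F is in period 2, group 17; Cl is in period 3, group 17; Sb is in period 5, group 15; Xe is in period 5, group 18.
Across a period the outer electron is held more tightly (higher IE₁); down a group it sits in a higher shell, more shielded, and comes off more easily.
Here both period and group differ, so the two effects have to be weighed against each other.
Be > Sb: the two effects oppose for this pair; the down-group effect wins (900 vs 831 kJ/mol).
Xe > Be: period and group pull opposite ways; the across-period shift dominates (1170 vs 900 kJ/mol).
Cl > Xe: the two effects oppose for this pair; the down-group effect wins (1251 vs 1170 kJ/mol).
F > Cl: they share group 17; the group trend gives F the larger value.
For reference (kJ/mol): Be 900, F 1681, Cl 1251, Sb 831, Xe 1170.
So from highest to lowest: F > Cl > Xe > Be > Sb.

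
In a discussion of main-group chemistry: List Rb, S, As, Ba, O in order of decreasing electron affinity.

O is in period 2, group 16; S is in period 3, group 16; As is in period 4, group 15; Rb is in period 5, group 1; Ba is in period 6, group 2.
Electron affinity generally becomes more exothermic across a period toward the halogens and less exothermic down a group.
Here both period and group differ, so the two effects have to be weighed against each other.
Rb > Ba: period and group pull opposite ways; the down-group shift dominates (47 vs 14 kJ/mol).
As > Rb: both effects reinforce here, so As is clearly the higher of the two.
O > As: both effects reinforce here, so O is clearly the higher of the two.
S > O: this pair runs against the simple trend — see the exception note.
Note the exception: S has a higher electron affinity than O, contrary to the simple trend — the compact 2p subshell of O repels the added electron more than S's larger 3p does.
Tabulated electron affinity (kJ/mol): O 141, S 200, As 78, Rb 47, Ba 14.
So from highest to lowest: S > O > As > Rb > Ba.

S > O > As > Rb > Ba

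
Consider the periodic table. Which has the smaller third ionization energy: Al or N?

After 2 electrons have been removed, what remains? Al²⁺ still has 1 valence electron; N²⁺ still has 3 valence electrons.
All are still removing valence electrons, so compare the +2 ions as you would atoms: IE_3 generally rises across a period (higher Z_eff) and falls down a group (larger shell), subject to the usual subshell exceptions.
Valence configurations: Al²⁺ [Ne]3s¹, N²⁺ [He]2s²2p¹.
Approximate IE_3 values (kJ/mol): Al 2745, N 4578.
So the third ionization energies run Al < N.

Al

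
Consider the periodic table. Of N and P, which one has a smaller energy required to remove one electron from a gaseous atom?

P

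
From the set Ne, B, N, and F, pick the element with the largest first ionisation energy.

Ne

B is in period 2, group 13; N is in period 2, group 15; F is in period 2, group 17; Ne is in period 2, group 18.
IE₁ increases left→right with effective nuclear charge and decreases top→bottom as the valence shell moves farther out.
All lie in period 2, so first ionization energy increases left to right.
The largest first ionisation energy among these belongs to Ne.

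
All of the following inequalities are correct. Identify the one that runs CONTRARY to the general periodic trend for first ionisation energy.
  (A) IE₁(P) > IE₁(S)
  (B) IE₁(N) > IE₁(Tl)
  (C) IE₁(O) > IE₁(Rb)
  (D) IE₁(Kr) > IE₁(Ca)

(A)

The general trend: first ionisation energy increases across a period and decreases down a group.
(A) P (period 3, group 15) vs S (period 3, group 16): the stated order contradicts the simple trend.
(B) N (period 2, group 15) vs Tl (period 6, group 13): the stated order agrees with the simple trend.
(C) O (period 2, group 16) vs Rb (period 5, group 1): the stated order agrees with the simple trend.
(D) Kr (period 4, group 18) vs Ca (period 4, group 2): the stated order agrees with the simple trend.
The exception is (A): S (3p⁴) ionizes more easily than half-filled P (3p³) because the paired 3p electron in S is pushed out by e⁻–e⁻ repulsion.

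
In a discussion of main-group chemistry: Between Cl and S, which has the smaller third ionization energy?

S

The third ionization energy removes an electron from the +2 ion. For each element: Cl²⁺ still has 5 valence electrons; S²⁺ still has 4 valence electrons.
All are still removing valence electrons, so compare the +2 ions as you would atoms: IE_3 generally rises across a period (higher Z_eff) and falls down a group (larger shell), subject to the usual subshell exceptions.
Valence configurations: Cl²⁺ [Ne]3s²3p³, S²⁺ [Ne]3s²3p².
The numbers (kJ/mol): Cl 3822, S 3357.
Putting it together, IE_3: S < Cl.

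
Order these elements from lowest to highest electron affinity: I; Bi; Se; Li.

Li < Bi < Se < I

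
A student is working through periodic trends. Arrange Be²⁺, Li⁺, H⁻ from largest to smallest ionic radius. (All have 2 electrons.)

H⁻ > Li⁺ > Be²⁺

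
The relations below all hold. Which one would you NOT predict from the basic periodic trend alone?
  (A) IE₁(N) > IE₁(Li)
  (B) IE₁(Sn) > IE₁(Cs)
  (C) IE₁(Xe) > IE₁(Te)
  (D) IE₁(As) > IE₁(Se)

The general trend: first ionization energy increases across a period and decreases down a group.
(A) N (period 2, group 15) vs Li (period 2, group 1): the stated order agrees with the simple trend.
(B) Sn (period 5, group 14) vs Cs (period 6, group 1): the stated order agrees with the simple trend.
(C) Xe (period 5, group 18) vs Te (period 5, group 16): the stated order agrees with the simple trend.
(D) As (period 4, group 15) vs Se (period 4, group 16): the stated order contradicts the simple trend.
The exception is (D): Se (4p⁴) ionizes more easily than half-filled As (4p³).

(D)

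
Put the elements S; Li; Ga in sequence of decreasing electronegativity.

S > Ga > Li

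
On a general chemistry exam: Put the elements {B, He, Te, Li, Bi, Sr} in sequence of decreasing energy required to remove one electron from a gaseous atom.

He > Te > B > Bi > Sr > Li

He is in period 1, group 18; Li is in period 2, group 1; B is in period 2, group 13; Sr is in period 5, group 2; Te is in period 5, group 16; Bi is in period 6, group 15.
First ionization energy rises across a period (greater Z_eff holds electrons more tightly) and falls down a group (valence electrons are farther from the nucleus).
Here both period and group differ, so the two effects have to be weighed against each other.
Sr > Li: the two effects oppose for this pair; the across-period effect wins (550 vs 520 kJ/mol).
Bi > Sr: the two effects oppose for this pair; the across-period effect wins (703 vs 550 kJ/mol).
B > Bi: the two effects oppose for this pair; the down-group effect wins (801 vs 703 kJ/mol).
Te > B: period and group pull opposite ways; the across-period shift dominates (869 vs 801 kJ/mol).
He > Te: relative to Te, both the across-period and down-group shifts push He's first ionization energy up.
Tabulated first ionization energy (kJ/mol): He 2372, Li 520, B 801, Sr 550, Te 869, Bi 703.
So from highest to lowest: He > Te > B > Bi > Sr > Li.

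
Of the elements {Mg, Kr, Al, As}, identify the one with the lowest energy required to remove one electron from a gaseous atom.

Al

Mg is in period 3, group 2; Al is in period 3, group 13; As is in period 4, group 15; Kr is in period 4, group 18.
IE₁ increases left→right with effective nuclear charge and decreases top→bottom as the valence shell moves farther out.
Neither a single period nor a single group — weigh both effects.
Mg > Al: this pair runs against the simple trend — see the exception note.
As > Mg: the two effects oppose for this pair; the across-period effect wins (947 vs 738 kJ/mol).
Kr > As: both are in period 4; the period trend gives Kr the larger value.
Note the exception: Mg has a higher first ionization energy than Al, contrary to the simple trend — Al's single 3p electron is easier to remove than one from Mg's filled 3s².
Approximate values (kJ/mol): Mg 738, Al 578, As 947, Kr 1351.
The lowest energy required to remove one electron from a gaseous atom among these belongs to Al.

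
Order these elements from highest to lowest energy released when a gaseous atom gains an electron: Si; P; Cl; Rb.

Cl > Si > P > Rb

Adding an electron releases more energy for atoms nearer the top right (short of the noble gases).
These span different periods and groups, so the two trends combine.
P > Rb: relative to Rb, both the across-period and down-group shifts push P's electron affinity up.
Si > P: this pair runs against the simple trend — see the exception note.
Cl > Si: Cl lies to the right of Si in period 3, so the across-period effect alone puts Cl higher.
Note the exception: Si has a higher electron affinity than P, contrary to the simple trend — adding an electron to P's half-filled 3p³ is unfavourable, so Si (3p²) has the more exothermic EA.
Tabulated electron affinity (kJ/mol): Si 134, P 72, Cl 349, Rb 47.
So from highest to lowest: Cl > Si > P > Rb.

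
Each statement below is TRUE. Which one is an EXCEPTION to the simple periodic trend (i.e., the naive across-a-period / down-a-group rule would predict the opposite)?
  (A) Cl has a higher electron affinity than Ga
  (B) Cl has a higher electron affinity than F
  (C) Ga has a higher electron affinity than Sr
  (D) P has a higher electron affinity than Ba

The general trend: electron affinity increases across a period and decreases down a group.
(A) Cl (period 3, group 17) vs Ga (period 4, group 13): the stated order agrees with the simple trend.
(B) Cl (period 3, group 17) vs F (period 2, group 17): the stated order contradicts the simple trend.
(C) Ga (period 4, group 13) vs Sr (period 5, group 2): the stated order agrees with the simple trend.
(D) P (period 3, group 15) vs Ba (period 6, group 2): the stated order agrees with the simple trend.
The exception is (B): F's small 2p subshell makes the incoming electron feel strong e⁻–e⁻ repulsion, so Cl actually releases more energy on gaining an electron.

(B)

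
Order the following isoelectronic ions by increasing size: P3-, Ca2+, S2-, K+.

All of these have 18 electrons, so size is governed by nuclear charge alone: the more protons, the stronger the pull on the same electron cloud, and the smaller the ion.
Nuclear charges: Ca2+ (Z=20), K+ (Z=19), S2- (Z=16), P3- (Z=15).
Smallest to largest: Ca2+ < K+ < S2- < P3-.

Ca2+, K+, S2-, P3-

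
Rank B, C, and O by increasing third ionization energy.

B < C < O

The third ionization energy removes an electron from the +2 ion. For each element: B²⁺ still has 1 valence electron; C²⁺ still has 2 valence electrons; O²⁺ still has 4 valence electrons.
All are still removing valence electrons, so compare the +2 ions as you would atoms: IE_3 generally rises across a period (higher Z_eff) and falls down a group (larger shell), subject to the usual subshell exceptions.
Valence configurations: B²⁺ [He]2s¹, C²⁺ [He]2s², O²⁺ [He]2s²2p².
The numbers (kJ/mol): B 3660, C 4620, O 5300.
Putting it together, IE_3: B < C < O.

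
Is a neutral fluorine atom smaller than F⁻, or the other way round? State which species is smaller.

Forming F⁻ adds 1 electron to F. More electron–electron repulsion in the same shell, with unchanged nuclear charge, lets the cloud expand.
An anion is larger than its parent atom: F⁻ > F.

F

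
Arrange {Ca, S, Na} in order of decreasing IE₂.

Na > S > Ca

Consider each +1 ion: Ca⁺ still has 1 valence electron; S⁺ still has 5 valence electrons; Na⁺ is the bare [Ne] core.
Breaking into a closed-shell core is much more expensive than removing a leftover valence electron — Na has the largest IE_2 here.
Valence configurations: Ca⁺ [Ar]4s¹, S⁺ [Ne]3s²3p³.
The numbers (kJ/mol): Ca 1145, S 2252, Na 4562.
Putting it together, IE_2: Ca < S < Na.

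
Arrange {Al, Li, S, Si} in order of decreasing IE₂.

Consider each +1 ion: Al⁺ still has 2 valence electrons; Li⁺ is the bare [He] core; S⁺ still has 5 valence electrons; Si⁺ still has 3 valence electrons.
Core electrons are held far more tightly than valence electrons, so Li tops the IE_2 order.
Valence configurations: Al⁺ [Ne]3s², S⁺ [Ne]3s²3p³, Si⁺ [Ne]3s²3p¹.
Si⁺ loses a lone 3p electron whereas Al⁺ must break into a filled 3s² pair, so IE_2(Al) > IE_2(Si) even though Si has the higher nuclear charge.
The numbers (kJ/mol): Al 1817, Li 7298, S 2252, Si 1577.
Overall IE_2 order: Si < Al < S < Li.

Li > S > Al > Si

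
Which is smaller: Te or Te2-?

Te

Forming Te2- adds 2 electrons to Te. More electron–electron repulsion in the same shell, with unchanged nuclear charge, lets the cloud expand.
An anion is larger than its parent atom: Te2- > Te.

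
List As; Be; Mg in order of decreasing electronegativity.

Atoms toward the upper right of the periodic table pull bonding electrons most strongly.
Neither a single period nor a single group — weigh both effects.
Be > Mg: they share group 2; the group trend gives Be the larger value.
As > Be: period and group pull opposite ways; the across-period shift dominates (2.18 vs 1.57).
Approximate values (Pauling): Be 1.57, Mg 1.31, As 2.18.
So from highest to lowest: As > Be > Mg.

As > Be > Mg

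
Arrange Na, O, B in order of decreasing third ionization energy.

Na, O, B

Consider each +2 ion: Na²⁺ is already 1 electron into the core; O²⁺ still has 4 valence electrons; B²⁺ still has 1 valence electron.
Breaking into a closed-shell core is much more expensive than removing a leftover valence electron — Na has the largest IE_3 here.
Valence configurations: O²⁺ [He]2s²2p², B²⁺ [He]2s¹.
Approximate IE_3 values (kJ/mol): Na 6910, O 5300, B 3660.
So the third ionization energies run B < O < Na.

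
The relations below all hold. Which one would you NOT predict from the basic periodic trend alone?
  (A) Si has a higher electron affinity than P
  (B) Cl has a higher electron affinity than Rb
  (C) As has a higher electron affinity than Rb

(A)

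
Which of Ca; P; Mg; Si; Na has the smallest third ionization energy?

P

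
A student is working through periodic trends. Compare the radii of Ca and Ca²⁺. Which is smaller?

Ca²⁺

Forming Ca²⁺ removes 2 electrons from Ca. Fewer electrons for the same nuclear charge means less shielding and a higher Z_eff on the remaining electrons, and for main-group metals the entire outer shell is lost.
A cation is smaller than its parent atom: Ca²⁺ < Ca.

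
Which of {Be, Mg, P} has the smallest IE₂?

Mg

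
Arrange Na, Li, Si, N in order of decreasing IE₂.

The second ionization energy removes an electron from the +1 ion. For each element: Na⁺ is the bare [Ne] core; Li⁺ is the bare [He] core; Si⁺ still has 3 valence electrons; N⁺ still has 4 valence electrons.
Core electrons are held far more tightly than valence electrons, so Na and Li top the IE_2 order.
Valence configurations: Si⁺ [Ne]3s²3p¹, N⁺ [He]2s²2p².
The numbers (kJ/mol): Na 4562, Li 7298, Si 1577, N 2856.
Putting it together, IE_2: Si < N < Na < Li.

Li > Na > N > Si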